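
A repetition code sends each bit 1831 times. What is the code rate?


Rate = k/n = 1/1831

1/1831


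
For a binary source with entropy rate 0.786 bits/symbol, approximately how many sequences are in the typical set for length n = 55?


log2|A_typical| = nH = 55 * 0.786 = 43.23, so |A_typical| ~ 2^43.23 = 1.032e+13

1.032e+13


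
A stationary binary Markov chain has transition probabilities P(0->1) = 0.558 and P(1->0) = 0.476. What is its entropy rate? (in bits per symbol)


Stationary distribution: pi_0 = p10/(p01+p10) = 0.4603, pi_1 = 0.5397. Entropy rate H' = pi_0*H(p01) + pi_1*H(p10) = 0.4603*0.9903 + 0.5397*0.9983 = 0.9946

0.9946 bits/symbol


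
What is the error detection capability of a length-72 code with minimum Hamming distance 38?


Detection capability = d_min - 1 = 38 - 1 = 37

37 errors


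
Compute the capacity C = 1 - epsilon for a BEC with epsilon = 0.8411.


C = 1 - epsilon = 1 - 0.8411 = 0.1589

0.1589 bits


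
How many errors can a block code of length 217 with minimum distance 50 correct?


Correction capability = floor((d-1)/2) = floor((50-1)/2) = 24

24 errors


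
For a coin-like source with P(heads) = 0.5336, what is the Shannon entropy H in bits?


H = -p*log2(p) - (1-p)*log2(1-p). -0.5336*log2(0.5336) = 0.483532; -0.4664*log2(0.4664) = 0.513208. H = 0.483532 + 0.513208 = 0.9967

0.9967 bits


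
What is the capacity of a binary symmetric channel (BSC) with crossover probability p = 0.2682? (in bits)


H(p) = -p*log2(p) - (1-p)*log2(1-p) = -0.2682*log2(0.2682) - 0.7318*log2(0.7318) = 0.509210 + 0.329660 = 0.8389. C = 1 - H(p) = 1 - 0.8389 = 0.1611

0.1611 bits


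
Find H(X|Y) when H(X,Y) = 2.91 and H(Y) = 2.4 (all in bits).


H(X|Y) = H(X,Y) - H(Y) = 2.91 - 2.4 = 0.51

0.51 bits


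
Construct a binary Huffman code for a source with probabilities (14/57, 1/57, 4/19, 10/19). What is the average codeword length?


Huffman construction (repeatedly merge the two least-probable nodes; each merge adds 1 bit to every symbol beneath it): 1/57 + 4/19 = 13/57; 13/57 + 14/57 = 9/19; 9/19 + 10/19 = 1. Resulting codeword lengths (in the order the probabilities were given): (2, 3, 3, 1). L_avg = sum(p_i * l_i) = 14/57*2 + 1/57*3 + 4/19*3 + 10/19*1 = 97/57 = 1.7018

1.7018 bits


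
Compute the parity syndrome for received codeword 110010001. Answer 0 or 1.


Syndrome = XOR of all bits = 1 XOR 1 XOR 0 XOR 0 XOR 1 XOR 0 XOR 0 XOR 0 XOR 1 = 0

0


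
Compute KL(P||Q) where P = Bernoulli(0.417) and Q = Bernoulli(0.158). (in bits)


KL = p*log2(p/q) + (1-p)*log2((1-p)/(1-q)) = 0.417*log2(0.417/0.158) + 0.583*log2(0.583/0.842) = 0.2747

0.2747 bits


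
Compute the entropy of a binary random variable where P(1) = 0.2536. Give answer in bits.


H = -p*log2(p) - (1-p)*log2(1-p). -0.2536*log2(0.2536) = 0.501969; -0.7464*log2(0.7464) = 0.314965. H = 0.501969 + 0.314965 = 0.8169

0.8169 bits


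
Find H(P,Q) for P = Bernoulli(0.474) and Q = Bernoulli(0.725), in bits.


H(P,Q) = -p*log2(q) - (1-p)*log2(1-q). -0.474*log2(0.725) = 0.219911; -0.526*log2(0.275) = 0.979673. H(P,Q) = 0.219911 + 0.979673 = 1.1996

1.1996 bits


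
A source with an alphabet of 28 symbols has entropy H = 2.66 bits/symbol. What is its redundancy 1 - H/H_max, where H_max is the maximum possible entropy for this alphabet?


H_max = log2(K) = log2(28) = 4.8074 bits/symbol. Redundancy = 1 - H/H_max = 1 - 2.66/4.8074 = 1 - 0.5533 = 0.4467

0.4467


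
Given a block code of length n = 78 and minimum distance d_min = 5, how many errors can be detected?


Detection capability = d_min - 1 = 5 - 1 = 4

4 errors


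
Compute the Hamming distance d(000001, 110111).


Count differing positions: ^ ^ . ^ ^ . = 4 differences

4


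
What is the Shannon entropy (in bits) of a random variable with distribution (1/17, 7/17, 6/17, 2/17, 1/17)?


H = -sum(p_i * log2(p_i)). Terms: -(1/17)*log2(1/17) = 0.240439; -(7/17)*log2(7/17) = 0.527103; -(6/17)*log2(6/17) = 0.530294; -(2/17)*log2(2/17) = 0.363231; -(1/17)*log2(1/17) = 0.240439. H = 0.240439 + 0.527103 + 0.530294 + 0.363231 + 0.240439 = 1.9015

1.9015 bits


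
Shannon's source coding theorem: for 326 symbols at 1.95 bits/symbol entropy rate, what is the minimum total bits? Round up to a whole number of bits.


Minimum bits >= n * H = 326 * 1.95 = 635.7, rounded up to a whole number of bits = 636

636 bits


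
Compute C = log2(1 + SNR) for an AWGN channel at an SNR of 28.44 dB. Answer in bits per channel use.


SNR_linear = 10^(28.44/10) = 698.2324; C = log2(1 + SNR_linear) = log2(1 + 698.2324) = 9.4496

9.4496 bits/channel use


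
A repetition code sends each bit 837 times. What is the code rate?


Rate = k/n = 1/837

1/837


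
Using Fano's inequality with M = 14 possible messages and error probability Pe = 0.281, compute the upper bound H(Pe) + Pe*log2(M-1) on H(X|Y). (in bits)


H(Pe) = -Pe*log2(Pe) - (1-Pe)*log2(1-Pe) = -0.281*log2(0.281) - 0.719*log2(0.719) = 0.514612 + 0.342198 = 0.8568. Pe*log2(M-1) = 0.281*log2(13) = 1.039824. Bound = H(Pe) + Pe*log2(M-1) = 0.514612 + 0.342198 + 1.039824 = 1.8966

1.8966 bits


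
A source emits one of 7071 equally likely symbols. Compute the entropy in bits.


H = log2(n) = log2(7071) = 12.7877

12.7877 bits


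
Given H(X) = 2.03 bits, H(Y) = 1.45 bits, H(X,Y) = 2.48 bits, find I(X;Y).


I(X;Y) = H(X) + H(Y) - H(X,Y) = 2.03 + 1.45 - 2.48 = 1.0

1.0 bits


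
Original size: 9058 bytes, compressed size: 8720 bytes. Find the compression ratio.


Ratio = original / compressed = 9058 / 8720 = 1.0388

1.0388


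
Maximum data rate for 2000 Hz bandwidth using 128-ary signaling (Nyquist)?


Rate = 2 * B * log2(M) = 2 * 2000 * 7.0 = 28000.0

28000.0 bps


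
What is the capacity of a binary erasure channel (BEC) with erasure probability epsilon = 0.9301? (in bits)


C = 1 - epsilon = 1 - 0.9301 = 0.0699

0.0699 bits


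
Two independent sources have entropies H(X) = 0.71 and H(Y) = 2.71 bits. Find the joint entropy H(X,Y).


For independent variables, H(X,Y) = H(X) + H(Y) = 0.71 + 2.71 = 3.42

3.42 bits


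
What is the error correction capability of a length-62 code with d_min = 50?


Correction capability = floor((d-1)/2) = floor((50-1)/2) = 24

24 errors


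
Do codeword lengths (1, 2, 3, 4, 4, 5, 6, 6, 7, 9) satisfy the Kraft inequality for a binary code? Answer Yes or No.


Kraft sum = sum(2^(-l_i)) = 1.0723, need <= 1. Result: violated (a binary prefix-free code with these lengths cannot exist)

No


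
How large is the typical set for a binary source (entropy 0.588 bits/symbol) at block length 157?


log2|A_typical| = nH = 157 * 0.588 = 92.316, so |A_typical| ~ 2^92.316 = 6.164e+27

6.164e+27


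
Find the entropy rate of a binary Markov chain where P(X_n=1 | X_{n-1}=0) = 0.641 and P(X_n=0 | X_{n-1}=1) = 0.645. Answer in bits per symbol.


Stationary distribution: pi_0 = p10/(p01+p10) = 0.5016, pi_1 = 0.4984. Entropy rate H' = pi_0*H(p01) + pi_1*H(p10) = 0.5016*0.9418 + 0.4984*0.9385 = 0.9402

0.9402 bits/symbol


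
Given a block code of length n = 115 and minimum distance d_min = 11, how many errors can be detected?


Detection capability = d_min - 1 = 11 - 1 = 10

10 errors


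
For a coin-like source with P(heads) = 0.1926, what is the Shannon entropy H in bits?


H = -p*log2(p) - (1-p)*log2(1-p). -0.1926*log2(0.1926) = 0.457679; -0.8074*log2(0.8074) = 0.249200. H = 0.457679 + 0.249200 = 0.7069

0.7069 bits


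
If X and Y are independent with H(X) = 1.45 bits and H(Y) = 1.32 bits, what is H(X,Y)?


For independent variables, H(X,Y) = H(X) + H(Y) = 1.45 + 1.32 = 2.77

2.77 bits


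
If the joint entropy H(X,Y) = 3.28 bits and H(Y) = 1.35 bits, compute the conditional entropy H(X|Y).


H(X|Y) = H(X,Y) - H(Y) = 3.28 - 1.35 = 1.93

1.93 bits


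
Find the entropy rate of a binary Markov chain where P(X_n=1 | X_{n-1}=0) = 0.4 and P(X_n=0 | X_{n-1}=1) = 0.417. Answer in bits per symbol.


Stationary distribution: pi_0 = p10/(p01+p10) = 0.5104, pi_1 = 0.4896. Entropy rate H' = pi_0*H(p01) + pi_1*H(p10) = 0.5104*0.971 + 0.4896*0.98 = 0.9754

0.9754 bits/symbol


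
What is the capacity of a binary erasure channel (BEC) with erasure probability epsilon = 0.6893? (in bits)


C = 1 - epsilon = 1 - 0.6893 = 0.3107

0.3107 bits


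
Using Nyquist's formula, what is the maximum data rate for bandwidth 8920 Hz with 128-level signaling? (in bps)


Rate = 2 * B * log2(M) = 2 * 8920 * 7.0 = 124880.0

124880.0 bps


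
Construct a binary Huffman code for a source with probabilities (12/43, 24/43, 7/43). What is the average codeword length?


Huffman construction (repeatedly merge the two least-probable nodes; each merge adds 1 bit to every symbol beneath it): 7/43 + 12/43 = 19/43; 19/43 + 24/43 = 1. Resulting codeword lengths (in the order the probabilities were given): (2, 1, 2). L_avg = sum(p_i * l_i) = 12/43*2 + 24/43*1 + 7/43*2 = 62/43 = 1.4419

1.4419 bits


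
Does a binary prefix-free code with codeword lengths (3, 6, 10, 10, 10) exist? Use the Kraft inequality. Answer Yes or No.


Kraft sum = sum(2^(-l_i)) = 0.1436, need <= 1. Result: satisfied (a binary prefix-free code with these lengths exists)

Yes


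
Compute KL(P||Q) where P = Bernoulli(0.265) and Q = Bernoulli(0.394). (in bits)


KL = p*log2(p/q) + (1-p)*log2((1-p)/(1-q)) = 0.265*log2(0.265/0.394) + 0.735*log2(0.735/0.606) = 0.053

0.053 bits


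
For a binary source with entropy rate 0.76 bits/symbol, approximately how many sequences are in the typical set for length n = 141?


log2|A_typical| = nH = 141 * 0.76 = 107.16, so |A_typical| ~ 2^107.16 = 1.813e+32

1.813e+32


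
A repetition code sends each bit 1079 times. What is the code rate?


Rate = k/n = 1/1079

1/1079


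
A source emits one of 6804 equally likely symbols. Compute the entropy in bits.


H = log2(n) = log2(6804) = 12.7322

12.7322 bits


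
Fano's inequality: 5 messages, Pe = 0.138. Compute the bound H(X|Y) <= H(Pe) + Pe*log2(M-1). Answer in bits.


H(Pe) = -Pe*log2(Pe) - (1-Pe)*log2(1-Pe) = -0.138*log2(0.138) - 0.862*log2(0.862) = 0.394302 + 0.184675 = 0.579. Pe*log2(M-1) = 0.138*log2(4) = 0.276000. Bound = H(Pe) + Pe*log2(M-1) = 0.394302 + 0.184675 + 0.276000 = 0.855

0.855 bits


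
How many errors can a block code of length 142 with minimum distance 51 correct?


Correction capability = floor((d-1)/2) = floor((51-1)/2) = 25

25 errors


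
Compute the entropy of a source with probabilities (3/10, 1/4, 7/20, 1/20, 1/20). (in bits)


H = -sum(p_i * log2(p_i)). Terms: -(3/10)*log2(3/10) = 0.521090; -(1/4)*log2(1/4) = 0.500000; -(7/20)*log2(7/20) = 0.530101; -(1/20)*log2(1/20) = 0.216096; -(1/20)*log2(1/20) = 0.216096. H = 0.521090 + 0.500000 + 0.530101 + 0.216096 + 0.216096 = 1.9834

1.9834 bits


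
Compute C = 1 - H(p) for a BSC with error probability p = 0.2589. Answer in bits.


H(p) = -p*log2(p) - (1-p)*log2(1-p) = -0.2589*log2(0.2589) - 0.7411*log2(0.7411) = 0.504734 + 0.320348 = 0.8251. C = 1 - H(p) = 1 - 0.8251 = 0.1749

0.1749 bits


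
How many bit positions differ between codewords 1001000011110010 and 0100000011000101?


Count differing positions: ^ ^ . ^ . . . . . . ^ ^ . ^ ^ ^ = 8 differences

8


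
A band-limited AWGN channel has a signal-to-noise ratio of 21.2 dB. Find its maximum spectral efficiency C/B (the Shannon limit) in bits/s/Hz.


SNR_linear = 10^(21.2/10) = 131.8257; C/B = log2(1 + SNR_linear) = log2(1 + 131.8257) = 7.0534

7.0534 bits/s/Hz


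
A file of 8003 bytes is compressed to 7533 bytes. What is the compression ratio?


Ratio = original / compressed = 8003 / 7533 = 1.0624

1.0624


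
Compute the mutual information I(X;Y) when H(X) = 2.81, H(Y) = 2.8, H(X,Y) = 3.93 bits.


I(X;Y) = H(X) + H(Y) - H(X,Y) = 2.81 + 2.8 - 3.93 = 1.68

1.68 bits


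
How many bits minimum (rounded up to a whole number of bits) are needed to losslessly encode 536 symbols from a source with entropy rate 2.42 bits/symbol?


Minimum bits >= n * H = 536 * 2.42 = 1297.12, rounded up to a whole number of bits = 1298

1298 bits


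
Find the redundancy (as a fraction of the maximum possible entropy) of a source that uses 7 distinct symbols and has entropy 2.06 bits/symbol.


H_max = log2(K) = log2(7) = 2.8074 bits/symbol. Redundancy = 1 - H/H_max = 1 - 2.06/2.8074 = 1 - 0.7338 = 0.2662

0.2662


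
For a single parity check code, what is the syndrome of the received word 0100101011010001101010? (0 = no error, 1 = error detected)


Syndrome = XOR of all bits = 0 XOR 1 XOR 0 XOR 0 XOR 1 XOR 0 XOR 1 XOR 0 XOR 1 XOR 1 XOR 0 XOR 1 XOR 0 XOR 0 XOR 0 XOR 1 XOR 1 XOR 0 XOR 1 XOR 0 XOR 1 XOR 0 = 0

0


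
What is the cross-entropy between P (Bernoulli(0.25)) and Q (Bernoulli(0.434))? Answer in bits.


H(P,Q) = -p*log2(q) - (1-p)*log2(1-q). -0.25*log2(0.434) = 0.301058; -0.75*log2(0.566) = 0.615845. H(P,Q) = 0.301058 + 0.615845 = 0.9169

0.9169 bits


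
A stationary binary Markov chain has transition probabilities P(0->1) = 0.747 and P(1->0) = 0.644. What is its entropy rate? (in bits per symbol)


Stationary distribution: pi_0 = p10/(p01+p10) = 0.463, pi_1 = 0.537. Entropy rate H' = pi_0*H(p01) + pi_1*H(p10) = 0.463*0.816 + 0.537*0.9393 = 0.8822

0.8822 bits/symbol


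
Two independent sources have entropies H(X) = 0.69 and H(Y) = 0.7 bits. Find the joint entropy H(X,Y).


For independent variables, H(X,Y) = H(X) + H(Y) = 0.69 + 0.7 = 1.39

1.39 bits


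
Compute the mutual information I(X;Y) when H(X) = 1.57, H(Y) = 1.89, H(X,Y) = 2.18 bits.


I(X;Y) = H(X) + H(Y) - H(X,Y) = 1.57 + 1.89 - 2.18 = 1.28

1.28 bits


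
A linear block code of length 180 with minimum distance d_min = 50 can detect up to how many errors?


Detection capability = d_min - 1 = 50 - 1 = 49

49 errors


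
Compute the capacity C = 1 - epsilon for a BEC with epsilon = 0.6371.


C = 1 - epsilon = 1 - 0.6371 = 0.3629

0.3629 bits


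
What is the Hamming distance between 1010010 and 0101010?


Count differing positions: ^ ^ ^ ^ . . . = 4 differences

4


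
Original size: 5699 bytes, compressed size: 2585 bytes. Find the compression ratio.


Ratio = original / compressed = 5699 / 2585 = 2.2046

2.2046


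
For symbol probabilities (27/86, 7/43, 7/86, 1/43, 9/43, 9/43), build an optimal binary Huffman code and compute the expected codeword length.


Huffman construction (repeatedly merge the two least-probable nodes; each merge adds 1 bit to every symbol beneath it): 1/43 + 7/86 = 9/86; 9/86 + 7/43 = 23/86; 9/43 + 9/43 = 18/43; 23/86 + 27/86 = 25/43; 18/43 + 25/43 = 1. Resulting codeword lengths (in the order the probabilities were given): (2, 3, 4, 4, 2, 2). L_avg = sum(p_i * l_i) = 27/86*2 + 7/43*3 + 7/86*4 + 1/43*4 + 9/43*2 + 9/43*2 = 102/43 = 2.3721

2.3721 bits


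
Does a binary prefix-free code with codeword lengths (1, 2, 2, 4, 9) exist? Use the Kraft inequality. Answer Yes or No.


Kraft sum = sum(2^(-l_i)) = 1.0645, need <= 1. Result: violated (a binary prefix-free code with these lengths cannot exist)

No


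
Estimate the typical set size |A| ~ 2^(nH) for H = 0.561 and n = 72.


log2|A_typical| = nH = 72 * 0.561 = 40.392, so |A_typical| ~ 2^40.392 = 1.443e+12

1.443e+12


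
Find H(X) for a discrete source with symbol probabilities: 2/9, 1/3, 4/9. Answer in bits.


H = -sum(p_i * log2(p_i)). Terms: -(2/9)*log2(2/9) = 0.482206; -(1/3)*log2(1/3) = 0.528321; -(4/9)*log2(4/9) = 0.519967. H = 0.482206 + 0.528321 + 0.519967 = 1.5305

1.5305 bits


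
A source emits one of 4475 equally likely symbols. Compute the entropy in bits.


H = log2(n) = log2(4475) = 12.1277

12.1277 bits


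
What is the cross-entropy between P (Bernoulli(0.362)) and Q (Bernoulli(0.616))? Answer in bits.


H(P,Q) = -p*log2(q) - (1-p)*log2(1-q). -0.362*log2(0.616) = 0.253037; -0.638*log2(0.384) = 0.880964. H(P,Q) = 0.253037 + 0.880964 = 1.134

1.134 bits


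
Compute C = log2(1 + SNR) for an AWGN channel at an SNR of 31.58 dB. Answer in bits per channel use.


SNR_linear = 10^(31.58/10) = 1438.7986; C = log2(1 + SNR_linear) = log2(1 + 1438.7986) = 10.4917

10.4917 bits/channel use


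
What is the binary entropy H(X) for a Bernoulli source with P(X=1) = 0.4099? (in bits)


H = -p*log2(p) - (1-p)*log2(1-p). -0.4099*log2(0.4099) = 0.527400; -0.5901*log2(0.5901) = 0.449048. H = 0.527400 + 0.449048 = 0.9764

0.9764 bits


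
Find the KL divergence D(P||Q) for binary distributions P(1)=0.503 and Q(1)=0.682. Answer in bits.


KL = p*log2(p/q) + (1-p)*log2((1-p)/(1-q)) = 0.503*log2(0.503/0.682) + 0.497*log2(0.497/0.318) = 0.0993

0.0993 bits


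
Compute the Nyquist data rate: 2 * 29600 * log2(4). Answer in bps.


Rate = 2 * B * log2(M) = 2 * 29600 * 2.0 = 118400.0

118400.0 bps


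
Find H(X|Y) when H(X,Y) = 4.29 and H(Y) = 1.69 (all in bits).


H(X|Y) = H(X,Y) - H(Y) = 4.29 - 1.69 = 2.6

2.6 bits


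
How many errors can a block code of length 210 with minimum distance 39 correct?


Correction capability = floor((d-1)/2) = floor((39-1)/2) = 19

19 errors


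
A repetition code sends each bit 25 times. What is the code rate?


Rate = k/n = 1/25

1/25


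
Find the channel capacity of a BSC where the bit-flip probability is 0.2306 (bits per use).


H(p) = -p*log2(p) - (1-p)*log2(1-p) = -0.2306*log2(0.2306) - 0.7694*log2(0.7694) = 0.488073 + 0.290983 = 0.7791. C = 1 - H(p) = 1 - 0.7791 = 0.2209

0.2209 bits


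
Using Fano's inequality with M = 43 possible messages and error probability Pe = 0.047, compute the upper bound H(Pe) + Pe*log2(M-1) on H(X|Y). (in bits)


H(Pe) = -Pe*log2(Pe) - (1-Pe)*log2(1-Pe) = -0.047*log2(0.047) - 0.953*log2(0.953) = 0.207326 + 0.066188 = 0.2735. Pe*log2(M-1) = 0.047*log2(42) = 0.253439. Bound = H(Pe) + Pe*log2(M-1) = 0.207326 + 0.066188 + 0.253439 = 0.527

0.527 bits


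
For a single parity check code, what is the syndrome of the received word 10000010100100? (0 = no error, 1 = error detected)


Syndrome = XOR of all bits = 1 XOR 0 XOR 0 XOR 0 XOR 0 XOR 0 XOR 1 XOR 0 XOR 1 XOR 0 XOR 0 XOR 1 XOR 0 XOR 0 = 0

0


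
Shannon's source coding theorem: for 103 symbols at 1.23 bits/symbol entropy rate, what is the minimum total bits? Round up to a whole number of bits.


Minimum bits >= n * H = 103 * 1.23 = 126.69, rounded up to a whole number of bits = 127

127 bits


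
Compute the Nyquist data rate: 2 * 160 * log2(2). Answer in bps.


Rate = 2 * B * log2(M) = 2 * 160 * 1.0 = 320.0

320.0 bps


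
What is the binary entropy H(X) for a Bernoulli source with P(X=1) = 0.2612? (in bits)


H = -p*log2(p) - (1-p)*log2(1-p). -0.2612*log2(0.2612) = 0.505885; -0.7388*log2(0.7388) = 0.322667. H = 0.505885 + 0.322667 = 0.8286

0.8286 bits


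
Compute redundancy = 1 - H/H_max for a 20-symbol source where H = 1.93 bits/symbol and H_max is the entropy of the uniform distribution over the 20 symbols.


H_max = log2(K) = log2(20) = 4.3219 bits/symbol. Redundancy = 1 - H/H_max = 1 - 1.93/4.3219 = 1 - 0.4466 = 0.5534

0.5534


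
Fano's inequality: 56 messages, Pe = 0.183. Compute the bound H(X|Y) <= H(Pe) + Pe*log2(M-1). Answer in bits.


H(Pe) = -Pe*log2(Pe) - (1-Pe)*log2(1-Pe) = -0.183*log2(0.183) - 0.817*log2(0.817) = 0.448365 + 0.238231 = 0.6866. Pe*log2(M-1) = 0.183*log2(55) = 1.057989. Bound = H(Pe) + Pe*log2(M-1) = 0.448365 + 0.238231 + 1.057989 = 1.7446

1.7446 bits


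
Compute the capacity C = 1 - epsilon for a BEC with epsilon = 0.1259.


C = 1 - epsilon = 1 - 0.1259 = 0.8741

0.8741 bits


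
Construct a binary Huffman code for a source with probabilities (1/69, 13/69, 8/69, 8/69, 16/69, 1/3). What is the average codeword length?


Huffman construction (repeatedly merge the two least-probable nodes; each merge adds 1 bit to every symbol beneath it): 1/69 + 8/69 = 3/23; 8/69 + 3/23 = 17/69; 13/69 + 16/69 = 29/69; 17/69 + 1/3 = 40/69; 29/69 + 40/69 = 1. Resulting codeword lengths (in the order the probabilities were given): (4, 2, 4, 3, 2, 2). L_avg = sum(p_i * l_i) = 1/69*4 + 13/69*2 + 8/69*4 + 8/69*3 + 16/69*2 + 1/3*2 = 164/69 = 2.3768

2.3768 bits


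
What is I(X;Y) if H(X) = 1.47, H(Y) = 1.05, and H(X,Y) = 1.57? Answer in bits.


I(X;Y) = H(X) + H(Y) - H(X,Y) = 1.47 + 1.05 - 1.57 = 0.95

0.95 bits


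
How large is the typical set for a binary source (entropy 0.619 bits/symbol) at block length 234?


log2|A_typical| = nH = 234 * 0.619 = 144.846, so |A_typical| ~ 2^144.846 = 4.009e+43

4.009e+43


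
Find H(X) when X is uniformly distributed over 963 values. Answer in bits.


H = log2(n) = log2(963) = 9.9114

9.9114 bits


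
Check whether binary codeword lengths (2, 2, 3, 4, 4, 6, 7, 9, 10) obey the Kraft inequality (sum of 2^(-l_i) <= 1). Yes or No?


Kraft sum = sum(2^(-l_i)) = 0.7764, need <= 1. Result: satisfied (a binary prefix-free code with these lengths exists)

Yes


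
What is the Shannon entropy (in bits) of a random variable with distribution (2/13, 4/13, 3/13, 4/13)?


H = -sum(p_i * log2(p_i)). Terms: -(2/13)*log2(2/13) = 0.415452; -(4/13)*log2(4/13) = 0.523212; -(3/13)*log2(3/13) = 0.488187; -(4/13)*log2(4/13) = 0.523212. H = 0.415452 + 0.523212 + 0.488187 + 0.523212 = 1.9501

1.9501 bits


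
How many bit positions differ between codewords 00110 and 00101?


Count differing positions: . . . ^ ^ = 2 differences

2


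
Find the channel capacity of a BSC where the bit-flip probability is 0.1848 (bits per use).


H(p) = -p*log2(p) - (1-p)*log2(1-p) = -0.1848*log2(0.1848) - 0.8152*log2(0.8152) = 0.450166 + 0.240300 = 0.6905. C = 1 - H(p) = 1 - 0.6905 = 0.3095

0.3095 bits


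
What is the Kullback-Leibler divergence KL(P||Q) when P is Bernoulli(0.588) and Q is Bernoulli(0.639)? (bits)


KL = p*log2(p/q) + (1-p)*log2((1-p)/(1-q)) = 0.588*log2(0.588/0.639) + 0.412*log2(0.412/0.361) = 0.008

0.008 bits


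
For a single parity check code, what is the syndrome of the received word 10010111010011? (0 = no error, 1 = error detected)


Syndrome = XOR of all bits = 1 XOR 0 XOR 0 XOR 1 XOR 0 XOR 1 XOR 1 XOR 1 XOR 0 XOR 1 XOR 0 XOR 0 XOR 1 XOR 1 = 0

0


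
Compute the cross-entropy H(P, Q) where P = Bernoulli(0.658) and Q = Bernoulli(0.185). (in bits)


H(P,Q) = -p*log2(q) - (1-p)*log2(1-q). -0.658*log2(0.185) = 1.601837; -0.342*log2(0.815) = 0.100934. H(P,Q) = 1.601837 + 0.100934 = 1.7028

1.7028 bits


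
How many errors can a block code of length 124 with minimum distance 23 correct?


Correction capability = floor((d-1)/2) = floor((23-1)/2) = 11

11 errors


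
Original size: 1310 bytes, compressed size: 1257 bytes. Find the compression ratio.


Ratio = original / compressed = 1310 / 1257 = 1.0422

1.0422


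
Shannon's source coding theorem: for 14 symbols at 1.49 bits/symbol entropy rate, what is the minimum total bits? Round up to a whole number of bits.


Minimum bits >= n * H = 14 * 1.49 = 20.86, rounded up to a whole number of bits = 21

21 bits


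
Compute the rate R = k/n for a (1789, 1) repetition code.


Rate = k/n = 1/1789

1/1789


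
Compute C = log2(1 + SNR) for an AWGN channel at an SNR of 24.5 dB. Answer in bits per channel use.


SNR_linear = 10^(24.5/10) = 281.8383; C = log2(1 + SNR_linear) = log2(1 + 281.8383) = 8.1438

8.1438 bits/channel use


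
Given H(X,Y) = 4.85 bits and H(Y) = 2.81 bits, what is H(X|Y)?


H(X|Y) = H(X,Y) - H(Y) = 4.85 - 2.81 = 2.04

2.04 bits


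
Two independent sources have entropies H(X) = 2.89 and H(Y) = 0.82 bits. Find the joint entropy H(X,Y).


For independent variables, H(X,Y) = H(X) + H(Y) = 2.89 + 0.82 = 3.71

3.71 bits


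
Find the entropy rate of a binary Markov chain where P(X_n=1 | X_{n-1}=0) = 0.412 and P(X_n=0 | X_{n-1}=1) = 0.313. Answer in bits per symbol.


Stationary distribution: pi_0 = p10/(p01+p10) = 0.4317, pi_1 = 0.5683. Entropy rate H' = pi_0*H(p01) + pi_1*H(p10) = 0.4317*0.9775 + 0.5683*0.8966 = 0.9315

0.9315 bits/symbol


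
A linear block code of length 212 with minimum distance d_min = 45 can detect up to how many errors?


Detection capability = d_min - 1 = 45 - 1 = 44

44 errors


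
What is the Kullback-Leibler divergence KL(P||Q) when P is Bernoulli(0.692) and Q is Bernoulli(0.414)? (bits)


KL = p*log2(p/q) + (1-p)*log2((1-p)/(1-q)) = 0.692*log2(0.692/0.414) + 0.308*log2(0.308/0.586) = 0.2271

0.2271 bits


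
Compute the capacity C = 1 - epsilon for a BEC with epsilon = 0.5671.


C = 1 - epsilon = 1 - 0.5671 = 0.4329

0.4329 bits


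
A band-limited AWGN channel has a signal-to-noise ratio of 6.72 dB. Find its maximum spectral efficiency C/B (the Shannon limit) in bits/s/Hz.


SNR_linear = 10^(6.72/10) = 4.6989; C/B = log2(1 + SNR_linear) = log2(1 + 4.6989) = 2.5107

2.5107 bits/s/Hz


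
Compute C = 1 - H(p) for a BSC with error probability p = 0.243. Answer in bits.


H(p) = -p*log2(p) - (1-p)*log2(1-p) = -0.243*log2(0.243) - 0.757*log2(0.757) = 0.495956 + 0.304038 = 0.8. C = 1 - H(p) = 1 - 0.8 = 0.2

0.2 bits


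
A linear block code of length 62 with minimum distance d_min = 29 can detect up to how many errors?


Detection capability = d_min - 1 = 29 - 1 = 28

28 errors


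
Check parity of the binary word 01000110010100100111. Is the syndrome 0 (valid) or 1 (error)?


Syndrome = XOR of all bits = 0 XOR 1 XOR 0 XOR 0 XOR 0 XOR 1 XOR 1 XOR 0 XOR 0 XOR 1 XOR 0 XOR 1 XOR 0 XOR 0 XOR 1 XOR 0 XOR 0 XOR 1 XOR 1 XOR 1 = 1

1


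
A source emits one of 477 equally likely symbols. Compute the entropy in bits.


H = log2(n) = log2(477) = 8.8978

8.8978 bits


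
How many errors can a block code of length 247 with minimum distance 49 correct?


Correction capability = floor((d-1)/2) = floor((49-1)/2) = 24

24 errors


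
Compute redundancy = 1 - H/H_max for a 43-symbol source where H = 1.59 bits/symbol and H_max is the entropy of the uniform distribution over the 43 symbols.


H_max = log2(K) = log2(43) = 5.4263 bits/symbol. Redundancy = 1 - H/H_max = 1 - 1.59/5.4263 = 1 - 0.293 = 0.707

0.707


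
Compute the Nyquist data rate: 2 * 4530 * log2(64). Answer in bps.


Rate = 2 * B * log2(M) = 2 * 4530 * 6.0 = 54360.0

54360.0 bps


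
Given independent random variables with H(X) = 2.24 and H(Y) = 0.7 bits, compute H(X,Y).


For independent variables, H(X,Y) = H(X) + H(Y) = 2.24 + 0.7 = 2.94

2.94 bits


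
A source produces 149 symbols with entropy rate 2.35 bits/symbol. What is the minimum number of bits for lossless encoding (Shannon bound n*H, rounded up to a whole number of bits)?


Minimum bits >= n * H = 149 * 2.35 = 350.15, rounded up to a whole number of bits = 351

351 bits


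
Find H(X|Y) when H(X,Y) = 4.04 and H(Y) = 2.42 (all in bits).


H(X|Y) = H(X,Y) - H(Y) = 4.04 - 2.42 = 1.62

1.62 bits


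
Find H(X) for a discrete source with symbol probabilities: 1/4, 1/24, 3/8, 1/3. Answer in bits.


H = -sum(p_i * log2(p_i)). Terms: -(1/4)*log2(1/4) = 0.500000; -(1/24)*log2(1/24) = 0.191040; -(3/8)*log2(3/8) = 0.530639; -(1/3)*log2(1/3) = 0.528321. H = 0.500000 + 0.191040 + 0.530639 + 0.528321 = 1.75

1.75 bits


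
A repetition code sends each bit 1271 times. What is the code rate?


Rate = k/n = 1/1271

1/1271


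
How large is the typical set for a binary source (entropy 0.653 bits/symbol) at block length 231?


log2|A_typical| = nH = 231 * 0.653 = 150.843, so |A_typical| ~ 2^150.843 = 2.560e+45

2.560e+45


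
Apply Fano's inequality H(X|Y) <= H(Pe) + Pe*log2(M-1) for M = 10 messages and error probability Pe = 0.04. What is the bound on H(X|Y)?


H(Pe) = -Pe*log2(Pe) - (1-Pe)*log2(1-Pe) = -0.04*log2(0.04) - 0.96*log2(0.96) = 0.185754 + 0.056538 = 0.2423. Pe*log2(M-1) = 0.04*log2(9) = 0.126797. Bound = H(Pe) + Pe*log2(M-1) = 0.185754 + 0.056538 + 0.126797 = 0.3691

0.3691 bits


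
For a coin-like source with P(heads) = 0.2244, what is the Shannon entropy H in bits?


H = -p*log2(p) - (1-p)*log2(1-p). -0.2244*log2(0.2244) = 0.483774; -0.7756*log2(0.7756) = 0.284347. H = 0.483774 + 0.284347 = 0.7681

0.7681 bits


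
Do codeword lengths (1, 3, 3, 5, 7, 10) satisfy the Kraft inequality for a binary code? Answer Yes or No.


Kraft sum = sum(2^(-l_i)) = 0.79, need <= 1. Result: satisfied (a binary prefix-free code with these lengths exists)

Yes


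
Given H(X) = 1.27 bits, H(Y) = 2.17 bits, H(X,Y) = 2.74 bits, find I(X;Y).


I(X;Y) = H(X) + H(Y) - H(X,Y) = 1.27 + 2.17 - 2.74 = 0.7

0.7 bits


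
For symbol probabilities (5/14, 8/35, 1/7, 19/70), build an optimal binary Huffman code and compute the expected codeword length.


Huffman construction (repeatedly merge the two least-probable nodes; each merge adds 1 bit to every symbol beneath it): 1/7 + 8/35 = 13/35; 19/70 + 5/14 = 22/35; 13/35 + 22/35 = 1. Resulting codeword lengths (in the order the probabilities were given): (2, 2, 2, 2). L_avg = sum(p_i * l_i) = 5/14*2 + 8/35*2 + 1/7*2 + 19/70*2 = 2

2.0 bits


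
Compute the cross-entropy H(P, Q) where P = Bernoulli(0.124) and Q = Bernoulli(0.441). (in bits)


H(P,Q) = -p*log2(q) - (1-p)*log2(1-q). -0.124*log2(0.441) = 0.146463; -0.876*log2(0.559) = 0.735034. H(P,Q) = 0.146463 + 0.735034 = 0.8815

0.8815 bits


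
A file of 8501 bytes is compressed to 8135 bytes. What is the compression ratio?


Ratio = original / compressed = 8501 / 8135 = 1.045

1.045


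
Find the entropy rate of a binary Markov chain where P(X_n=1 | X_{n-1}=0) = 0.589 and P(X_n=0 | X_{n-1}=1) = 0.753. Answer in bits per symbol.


Stationary distribution: pi_0 = p10/(p01+p10) = 0.5611, pi_1 = 0.4389. Entropy rate H' = pi_0*H(p01) + pi_1*H(p10) = 0.5611*0.977 + 0.4389*0.8065 = 0.9022

0.9022 bits/symbol


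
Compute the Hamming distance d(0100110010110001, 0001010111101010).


Count differing positions: . ^ . ^ ^ . . ^ . ^ . ^ ^ . ^ ^ = 9 differences

9


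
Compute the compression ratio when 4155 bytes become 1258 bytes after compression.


Ratio = original / compressed = 4155 / 1258 = 3.3029

3.3029


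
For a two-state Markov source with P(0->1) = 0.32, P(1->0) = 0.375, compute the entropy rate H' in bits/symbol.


Stationary distribution: pi_0 = p10/(p01+p10) = 0.5396, pi_1 = 0.4604. Entropy rate H' = pi_0*H(p01) + pi_1*H(p10) = 0.5396*0.9044 + 0.4604*0.9544 = 0.9274

0.9274 bits/symbol


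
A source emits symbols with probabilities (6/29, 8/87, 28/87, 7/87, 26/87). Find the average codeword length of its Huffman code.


Huffman construction (repeatedly merge the two least-probable nodes; each merge adds 1 bit to every symbol beneath it): 7/87 + 8/87 = 5/29; 5/29 + 6/29 = 11/29; 26/87 + 28/87 = 18/29; 11/29 + 18/29 = 1. Resulting codeword lengths (in the order the probabilities were given): (2, 3, 2, 3, 2). L_avg = sum(p_i * l_i) = 6/29*2 + 8/87*3 + 28/87*2 + 7/87*3 + 26/87*2 = 63/29 = 2.1724

2.1724 bits


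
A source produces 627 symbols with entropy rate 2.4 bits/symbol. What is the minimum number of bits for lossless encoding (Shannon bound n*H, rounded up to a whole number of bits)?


Minimum bits >= n * H = 627 * 2.4 = 1504.8, rounded up to a whole number of bits = 1505

1505 bits


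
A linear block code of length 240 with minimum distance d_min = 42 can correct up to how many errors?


Correction capability = floor((d-1)/2) = floor((42-1)/2) = 20

20 errors


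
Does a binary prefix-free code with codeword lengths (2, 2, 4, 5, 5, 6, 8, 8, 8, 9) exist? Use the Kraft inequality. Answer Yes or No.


Kraft sum = sum(2^(-l_i)) = 0.6543, need <= 1. Result: satisfied (a binary prefix-free code with these lengths exists)

Yes


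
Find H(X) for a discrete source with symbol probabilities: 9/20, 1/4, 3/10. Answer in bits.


H = -sum(p_i * log2(p_i)). Terms: -(9/20)*log2(9/20) = 0.518401; -(1/4)*log2(1/4) = 0.500000; -(3/10)*log2(3/10) = 0.521090. H = 0.518401 + 0.500000 + 0.521090 = 1.5395

1.5395 bits


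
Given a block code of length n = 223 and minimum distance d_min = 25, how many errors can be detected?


Detection capability = d_min - 1 = 25 - 1 = 24

24 errors


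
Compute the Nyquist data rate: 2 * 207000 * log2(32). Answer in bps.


Rate = 2 * B * log2(M) = 2 * 207000 * 5.0 = 2070000.0

2070000.0 bps


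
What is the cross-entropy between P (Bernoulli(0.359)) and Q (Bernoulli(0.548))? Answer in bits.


H(P,Q) = -p*log2(q) - (1-p)*log2(1-q). -0.359*log2(0.548) = 0.311523; -0.641*log2(0.452) = 0.734333. H(P,Q) = 0.311523 + 0.734333 = 1.0459

1.0459 bits


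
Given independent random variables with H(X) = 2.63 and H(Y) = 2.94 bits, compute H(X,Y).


For independent variables, H(X,Y) = H(X) + H(Y) = 2.63 + 2.94 = 5.57

5.57 bits


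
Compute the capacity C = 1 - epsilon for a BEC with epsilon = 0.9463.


C = 1 - epsilon = 1 - 0.9463 = 0.0537

0.0537 bits


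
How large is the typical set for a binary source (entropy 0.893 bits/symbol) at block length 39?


log2|A_typical| = nH = 39 * 0.893 = 34.827, so |A_typical| ~ 2^34.827 = 3.048e+10

3.048e+10


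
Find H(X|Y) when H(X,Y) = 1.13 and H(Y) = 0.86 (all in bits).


H(X|Y) = H(X,Y) - H(Y) = 1.13 - 0.86 = 0.27

0.27 bits


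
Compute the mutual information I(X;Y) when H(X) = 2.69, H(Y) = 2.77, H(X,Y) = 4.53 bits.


I(X;Y) = H(X) + H(Y) - H(X,Y) = 2.69 + 2.77 - 4.53 = 0.93

0.93 bits


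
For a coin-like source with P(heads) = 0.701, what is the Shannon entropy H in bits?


H = -p*log2(p) - (1-p)*log2(1-p). -0.701*log2(0.701) = 0.359272; -0.299*log2(0.299) = 0.520793. H = 0.359272 + 0.520793 = 0.8801

0.8801 bits


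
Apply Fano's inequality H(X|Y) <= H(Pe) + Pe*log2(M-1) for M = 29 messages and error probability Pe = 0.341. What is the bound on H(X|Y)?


H(Pe) = -Pe*log2(Pe) - (1-Pe)*log2(1-Pe) = -0.341*log2(0.341) - 0.659*log2(0.659) = 0.529285 + 0.396487 = 0.9258. Pe*log2(M-1) = 0.341*log2(28) = 1.639308. Bound = H(Pe) + Pe*log2(M-1) = 0.529285 + 0.396487 + 1.639308 = 2.5651

2.5651 bits


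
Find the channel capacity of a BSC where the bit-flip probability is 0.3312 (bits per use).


H(p) = -p*log2(p) - (1-p)*log2(1-p) = -0.3312*log2(0.3312) - 0.6688*log2(0.6688) = 0.528007 + 0.388140 = 0.9161. C = 1 - H(p) = 1 - 0.9161 = 0.0839

0.0839 bits


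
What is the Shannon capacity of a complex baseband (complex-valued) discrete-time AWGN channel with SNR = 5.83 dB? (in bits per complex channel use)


SNR_linear = 10^(5.83/10) = 3.8282; C = log2(1 + SNR_linear) = log2(1 + 3.8282) = 2.2715

2.2715 bits/channel use


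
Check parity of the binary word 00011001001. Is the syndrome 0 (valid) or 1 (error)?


Syndrome = XOR of all bits = 0 XOR 0 XOR 0 XOR 1 XOR 1 XOR 0 XOR 0 XOR 1 XOR 0 XOR 0 XOR 1 = 0

0


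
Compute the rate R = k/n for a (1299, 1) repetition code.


Rate = k/n = 1/1299

1/1299


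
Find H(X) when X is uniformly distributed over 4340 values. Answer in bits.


H = log2(n) = log2(4340) = 12.0835

12.0835 bits


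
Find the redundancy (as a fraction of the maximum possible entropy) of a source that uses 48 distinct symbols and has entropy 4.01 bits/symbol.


H_max = log2(K) = log2(48) = 5.585 bits/symbol. Redundancy = 1 - H/H_max = 1 - 4.01/5.585 = 1 - 0.718 = 0.282

0.282


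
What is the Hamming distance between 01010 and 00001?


Count differing positions: . ^ . ^ ^ = 3 differences

3


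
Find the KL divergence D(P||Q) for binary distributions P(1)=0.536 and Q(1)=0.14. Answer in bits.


KL = p*log2(p/q) + (1-p)*log2((1-p)/(1-q)) = 0.536*log2(0.536/0.14) + 0.464*log2(0.464/0.86) = 0.6251

0.6251 bits


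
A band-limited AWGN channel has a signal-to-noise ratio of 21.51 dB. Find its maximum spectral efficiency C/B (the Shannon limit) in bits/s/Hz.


SNR_linear = 10^(21.51/10) = 141.5794; C/B = log2(1 + SNR_linear) = log2(1 + 141.5794) = 7.1556

7.1556 bits/s/Hz


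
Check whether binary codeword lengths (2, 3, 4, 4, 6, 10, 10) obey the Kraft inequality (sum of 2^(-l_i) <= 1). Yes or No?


Kraft sum = sum(2^(-l_i)) = 0.5176, need <= 1. Result: satisfied (a binary prefix-free code with these lengths exists)

Yes


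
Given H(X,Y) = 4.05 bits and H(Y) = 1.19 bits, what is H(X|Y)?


H(X|Y) = H(X,Y) - H(Y) = 4.05 - 1.19 = 2.86

2.86 bits


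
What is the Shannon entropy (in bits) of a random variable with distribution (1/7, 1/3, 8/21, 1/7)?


H = -sum(p_i * log2(p_i)). Terms: -(1/7)*log2(1/7) = 0.401051; -(1/3)*log2(1/3) = 0.528321; -(8/21)*log2(8/21) = 0.530407; -(1/7)*log2(1/7) = 0.401051. H = 0.401051 + 0.528321 + 0.530407 + 0.401051 = 1.8608

1.8608 bits


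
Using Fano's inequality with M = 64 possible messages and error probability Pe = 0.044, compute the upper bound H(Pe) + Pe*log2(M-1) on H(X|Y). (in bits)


H(Pe) = -Pe*log2(Pe) - (1-Pe)*log2(1-Pe) = -0.044*log2(0.044) - 0.956*log2(0.956) = 0.198280 + 0.062061 = 0.2603. Pe*log2(M-1) = 0.044*log2(63) = 0.263000. Bound = H(Pe) + Pe*log2(M-1) = 0.198280 + 0.062061 + 0.263000 = 0.5233

0.5233 bits


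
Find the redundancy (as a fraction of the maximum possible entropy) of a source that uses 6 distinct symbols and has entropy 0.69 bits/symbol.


H_max = log2(K) = log2(6) = 2.585 bits/symbol. Redundancy = 1 - H/H_max = 1 - 0.69/2.585 = 1 - 0.2669 = 0.7331

0.7331


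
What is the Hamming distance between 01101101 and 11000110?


Count differing positions: ^ . ^ . ^ . ^ ^ = 5 differences

5


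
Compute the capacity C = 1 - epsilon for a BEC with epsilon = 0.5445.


C = 1 - epsilon = 1 - 0.5445 = 0.4555

0.4555 bits


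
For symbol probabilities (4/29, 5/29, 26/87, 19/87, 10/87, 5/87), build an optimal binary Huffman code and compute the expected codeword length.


Huffman construction (repeatedly merge the two least-probable nodes; each merge adds 1 bit to every symbol beneath it): 5/87 + 10/87 = 5/29; 4/29 + 5/29 = 9/29; 5/29 + 19/87 = 34/87; 26/87 + 9/29 = 53/87; 34/87 + 53/87 = 1. Resulting codeword lengths (in the order the probabilities were given): (3, 3, 2, 2, 3, 3). L_avg = sum(p_i * l_i) = 4/29*3 + 5/29*3 + 26/87*2 + 19/87*2 + 10/87*3 + 5/87*3 = 72/29 = 2.4828

2.4828 bits


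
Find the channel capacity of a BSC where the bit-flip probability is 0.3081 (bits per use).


H(p) = -p*log2(p) - (1-p)*log2(1-p) = -0.3081*log2(0.3081) - 0.6919*log2(0.6919) = 0.523317 + 0.367651 = 0.891. C = 1 - H(p) = 1 - 0.891 = 0.109

0.109 bits


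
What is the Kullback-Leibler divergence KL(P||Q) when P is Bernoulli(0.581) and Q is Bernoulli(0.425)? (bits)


KL = p*log2(p/q) + (1-p)*log2((1-p)/(1-q)) = 0.581*log2(0.581/0.425) + 0.419*log2(0.419/0.575) = 0.0708

0.0708 bits


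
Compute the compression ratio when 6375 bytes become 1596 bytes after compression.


Ratio = original / compressed = 6375 / 1596 = 3.9944

3.9944


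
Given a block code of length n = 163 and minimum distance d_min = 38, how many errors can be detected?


Detection capability = d_min - 1 = 38 - 1 = 37

37 errors


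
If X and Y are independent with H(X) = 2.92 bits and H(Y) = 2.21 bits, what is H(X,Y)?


For independent variables, H(X,Y) = H(X) + H(Y) = 2.92 + 2.21 = 5.13

5.13 bits


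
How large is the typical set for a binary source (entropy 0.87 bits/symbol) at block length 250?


log2|A_typical| = nH = 250 * 0.87 = 217.5, so |A_typical| ~ 2^217.5 = 2.979e+65

2.979e+65


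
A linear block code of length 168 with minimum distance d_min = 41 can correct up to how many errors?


Correction capability = floor((d-1)/2) = floor((41-1)/2) = 20

20 errors


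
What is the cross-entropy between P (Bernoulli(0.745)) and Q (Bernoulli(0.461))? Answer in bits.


H(P,Q) = -p*log2(q) - (1-p)*log2(1-q). -0.745*log2(0.461) = 0.832285; -0.255*log2(0.539) = 0.227369. H(P,Q) = 0.832285 + 0.227369 = 1.0597

1.0597 bits
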